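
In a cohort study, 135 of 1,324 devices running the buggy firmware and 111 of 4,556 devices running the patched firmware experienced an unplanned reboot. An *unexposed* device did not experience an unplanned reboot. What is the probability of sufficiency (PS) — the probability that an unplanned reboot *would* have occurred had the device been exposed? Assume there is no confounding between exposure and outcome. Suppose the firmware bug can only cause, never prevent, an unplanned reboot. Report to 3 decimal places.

PS ≈ 0.080

p₁ = P(outcome | exposed) = 135/1324 = 0.10196
p₀ = P(outcome | unexposed) = 111/4556 = 0.024363
Under exogeneity and monotonicity, PS = (p₁ − p₀) / (1 − p₀).
PS = (0.10196 − 0.024363) / (1 − 0.024363) = 0.0776 / 0.97564 ≈ 0.0795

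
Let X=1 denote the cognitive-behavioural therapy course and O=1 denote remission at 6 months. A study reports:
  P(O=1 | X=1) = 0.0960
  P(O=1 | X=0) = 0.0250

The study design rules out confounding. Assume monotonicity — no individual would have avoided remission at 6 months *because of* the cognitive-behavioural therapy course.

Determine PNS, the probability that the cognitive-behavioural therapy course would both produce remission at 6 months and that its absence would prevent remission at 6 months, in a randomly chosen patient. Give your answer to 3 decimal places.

Let p₁ = 0.096, p₀ = 0.025.
Under exogeneity and monotonicity, PNS = p₁ − p₀.
PNS = 0.096 − 0.025 = 0.071

PNS ≈ 0.071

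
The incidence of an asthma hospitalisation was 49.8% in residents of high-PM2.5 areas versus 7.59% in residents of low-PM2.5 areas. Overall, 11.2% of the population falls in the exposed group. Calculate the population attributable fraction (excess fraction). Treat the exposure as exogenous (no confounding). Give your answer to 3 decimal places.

p₁ = 0.498, p₀ = 0.0759.
Overall risk P(Y=1) = π·p₁ + (1−π)·p₀ = 0.112×0.498 + 0.888×0.0759 = 0.12318.
Under exogeneity, PAF = [P(Y=1) − p₀] / P(Y=1).
PAF = (0.12318 − 0.0759) / 0.12318 ≈ 0.3838

PAF ≈ 0.384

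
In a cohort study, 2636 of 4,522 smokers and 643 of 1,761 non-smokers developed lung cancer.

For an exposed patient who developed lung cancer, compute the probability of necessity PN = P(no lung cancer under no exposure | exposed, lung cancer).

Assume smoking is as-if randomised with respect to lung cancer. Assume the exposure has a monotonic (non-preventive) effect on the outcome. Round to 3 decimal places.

p₁ = P(outcome | exposed) = 2636/4522 = 0.58293
p₀ = P(outcome | unexposed) = 643/1761 = 0.36513
Under exogeneity and monotonicity, PN = (p₁ − p₀) / p₁.
PN = (0.58293 − 0.36513) / 0.58293 = 0.21779 / 0.58293 ≈ 0.3736

PN ≈ 0.374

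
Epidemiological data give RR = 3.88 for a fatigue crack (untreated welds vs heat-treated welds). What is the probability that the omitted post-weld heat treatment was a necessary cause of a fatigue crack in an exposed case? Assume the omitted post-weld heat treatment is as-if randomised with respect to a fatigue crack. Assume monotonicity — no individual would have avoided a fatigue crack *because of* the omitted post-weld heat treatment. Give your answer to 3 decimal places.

Under exogeneity and monotonicity, PN = (RR − 1) / RR = 1 − 1/RR.
PN = (3.88 − 1) / 3.88 = 2.88 / 3.88 ≈ 0.7423

PN ≈ 0.742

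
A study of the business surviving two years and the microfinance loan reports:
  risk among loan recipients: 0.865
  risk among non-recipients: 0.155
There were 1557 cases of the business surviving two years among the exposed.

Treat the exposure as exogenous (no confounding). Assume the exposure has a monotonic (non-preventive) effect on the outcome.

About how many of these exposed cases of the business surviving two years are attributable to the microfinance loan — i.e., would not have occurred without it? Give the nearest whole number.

about 1278 cases

Let p₁ = 0.865, p₀ = 0.155.
PN = (p₁ − p₀)/p₁ = (0.865 − 0.155) / 0.865 ≈ 0.82081.
Attributable cases ≈ PN × (exposed cases) = 0.82081 × 1557 ≈ 1278.00.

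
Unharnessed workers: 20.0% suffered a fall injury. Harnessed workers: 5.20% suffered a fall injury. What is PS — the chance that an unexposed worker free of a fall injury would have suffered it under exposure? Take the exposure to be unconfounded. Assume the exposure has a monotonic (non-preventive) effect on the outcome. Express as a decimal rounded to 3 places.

PS ≈ 0.156

p₁ = 0.2, p₀ = 0.052.
Under exogeneity and monotonicity, PS = (p₁ − p₀) / (1 − p₀).
PS = (0.2 − 0.052) / (1 − 0.052) = 0.148 / 0.948 ≈ 0.1561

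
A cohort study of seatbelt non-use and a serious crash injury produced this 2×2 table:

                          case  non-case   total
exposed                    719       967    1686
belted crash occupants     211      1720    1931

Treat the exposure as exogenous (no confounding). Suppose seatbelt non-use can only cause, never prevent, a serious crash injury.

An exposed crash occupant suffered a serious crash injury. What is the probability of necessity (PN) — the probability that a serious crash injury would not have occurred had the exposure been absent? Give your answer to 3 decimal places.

PN ≈ 0.744

p₁ = P(outcome | exposed) = 719/1686 = 0.42645
p₀ = P(outcome | unexposed) = 211/1931 = 0.10927
Under exogeneity and monotonicity, PN = (p₁ − p₀)/p₁.
PN = (0.42645 − 0.10927) / 0.42645 ≈ 0.7438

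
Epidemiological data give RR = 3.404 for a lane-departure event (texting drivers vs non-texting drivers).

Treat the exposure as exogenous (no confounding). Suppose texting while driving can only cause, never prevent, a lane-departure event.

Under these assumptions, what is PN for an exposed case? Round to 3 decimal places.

PN ≈ 0.706

Under exogeneity and monotonicity, PN = (RR − 1) / RR = 1 − 1/RR.
PN = (3.404 − 1) / 3.404 = 2.404 / 3.404 ≈ 0.7062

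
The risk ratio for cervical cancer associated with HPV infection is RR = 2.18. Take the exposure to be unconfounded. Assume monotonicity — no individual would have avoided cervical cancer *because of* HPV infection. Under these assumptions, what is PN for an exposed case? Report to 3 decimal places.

PN ≈ 0.541

Under exogeneity and monotonicity, PN = (RR − 1) / RR = 1 − 1/RR.
PN = (2.18 − 1) / 2.18 = 1.18 / 2.18 ≈ 0.5413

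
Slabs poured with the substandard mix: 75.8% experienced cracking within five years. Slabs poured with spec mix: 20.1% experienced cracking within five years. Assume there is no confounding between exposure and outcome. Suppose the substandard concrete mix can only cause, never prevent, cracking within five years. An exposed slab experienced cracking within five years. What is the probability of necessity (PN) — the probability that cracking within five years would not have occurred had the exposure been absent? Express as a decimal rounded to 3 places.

PN ≈ 0.735

p₁ = 0.758, p₀ = 0.201.
Under exogeneity and monotonicity, PN = (p₁ − p₀) / p₁.
PN = (0.758 − 0.201) / 0.758 = 0.557 / 0.758 ≈ 0.7348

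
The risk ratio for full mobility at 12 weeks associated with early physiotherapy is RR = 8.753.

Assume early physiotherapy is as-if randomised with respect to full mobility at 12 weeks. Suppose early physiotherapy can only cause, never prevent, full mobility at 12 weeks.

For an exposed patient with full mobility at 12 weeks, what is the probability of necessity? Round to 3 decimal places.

Under exogeneity and monotonicity, PN = (RR − 1) / RR = 1 − 1/RR.
PN = (8.753 − 1) / 8.753 = 7.753 / 8.753 ≈ 0.8858

PN ≈ 0.886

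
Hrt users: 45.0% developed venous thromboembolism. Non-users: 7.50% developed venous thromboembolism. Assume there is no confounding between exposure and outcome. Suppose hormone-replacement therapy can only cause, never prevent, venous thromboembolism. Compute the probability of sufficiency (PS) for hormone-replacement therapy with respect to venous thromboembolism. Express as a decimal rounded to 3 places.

PS ≈ 0.405

p₁ = 0.45, p₀ = 0.075.
Under exogeneity and monotonicity, PS = (p₁ − p₀) / (1 − p₀).
PS = (0.45 − 0.075) / (1 − 0.075) = 0.375 / 0.925 ≈ 0.4054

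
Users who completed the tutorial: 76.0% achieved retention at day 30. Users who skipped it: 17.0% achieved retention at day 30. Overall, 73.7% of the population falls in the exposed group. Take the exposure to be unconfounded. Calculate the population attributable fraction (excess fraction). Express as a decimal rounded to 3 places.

PAF ≈ 0.719

p₁ = 0.76, p₀ = 0.17.
Overall risk P(Y=1) = π·p₁ + (1−π)·p₀ = 0.737×0.76 + 0.263×0.17 = 0.60483.
Under exogeneity, PAF = [P(Y=1) − p₀] / P(Y=1).
PAF = (0.60483 − 0.17) / 0.60483 ≈ 0.7189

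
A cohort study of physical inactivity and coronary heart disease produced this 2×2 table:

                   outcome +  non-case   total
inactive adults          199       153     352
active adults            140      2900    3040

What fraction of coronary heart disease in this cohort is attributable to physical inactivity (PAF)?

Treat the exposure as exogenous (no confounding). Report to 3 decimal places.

PAF ≈ 0.539

p₁ = P(outcome | exposed) = 199/352 = 0.56534
p₀ = P(outcome | unexposed) = 140/3040 = 0.046053
Exposure prevalence π = 352/3392 = 0.10377; overall risk P(Y=1) = 0.099941.
Under exogeneity, PAF = [P(Y=1) − p₀]/P(Y=1).
PAF = (0.099941 − 0.046053) / 0.099941 ≈ 0.5392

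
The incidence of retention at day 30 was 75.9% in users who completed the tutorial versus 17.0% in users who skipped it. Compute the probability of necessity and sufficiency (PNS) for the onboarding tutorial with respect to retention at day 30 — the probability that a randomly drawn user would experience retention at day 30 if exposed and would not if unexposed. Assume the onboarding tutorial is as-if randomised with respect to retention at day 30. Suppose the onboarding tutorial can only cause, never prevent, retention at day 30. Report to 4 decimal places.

p₁ = 0.759, p₀ = 0.17.
Under exogeneity and monotonicity, PNS = p₁ − p₀.
PNS = 0.759 − 0.17 = 0.589

PNS ≈ 0.5890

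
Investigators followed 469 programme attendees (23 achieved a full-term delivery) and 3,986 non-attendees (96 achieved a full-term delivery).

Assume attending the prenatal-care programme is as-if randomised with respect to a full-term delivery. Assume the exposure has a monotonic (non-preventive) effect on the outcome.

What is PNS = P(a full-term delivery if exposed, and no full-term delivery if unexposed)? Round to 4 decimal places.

p₁ = P(outcome | exposed) = 23/469 = 0.049041
p₀ = P(outcome | unexposed) = 96/3986 = 0.024084
Under exogeneity and monotonicity, PNS = p₁ − p₀.
PNS = 0.049041 − 0.024084 = 0.024956

PNS ≈ 0.0250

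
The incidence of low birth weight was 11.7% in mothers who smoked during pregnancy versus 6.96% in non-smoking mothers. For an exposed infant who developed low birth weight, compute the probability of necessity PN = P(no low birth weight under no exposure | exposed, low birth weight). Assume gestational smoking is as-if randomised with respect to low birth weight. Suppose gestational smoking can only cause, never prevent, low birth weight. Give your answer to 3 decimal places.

PN ≈ 0.405

p₁ = 0.117, p₀ = 0.0696.
Under exogeneity and monotonicity, PN = (p₁ − p₀) / p₁.
PN = (0.117 − 0.0696) / 0.117 = 0.0474 / 0.117 ≈ 0.4051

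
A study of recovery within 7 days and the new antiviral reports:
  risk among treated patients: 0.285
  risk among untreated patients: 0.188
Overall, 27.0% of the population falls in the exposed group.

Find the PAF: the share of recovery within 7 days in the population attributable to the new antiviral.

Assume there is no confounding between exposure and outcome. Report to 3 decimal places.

PAF ≈ 0.122

Let p₁ = 0.285, p₀ = 0.188.
Overall risk P(Y=1) = π·p₁ + (1−π)·p₀ = 0.27×0.285 + 0.73×0.188 = 0.21419.
Under exogeneity, PAF = [P(Y=1) − p₀] / P(Y=1).
PAF = (0.21419 − 0.188) / 0.21419 ≈ 0.1223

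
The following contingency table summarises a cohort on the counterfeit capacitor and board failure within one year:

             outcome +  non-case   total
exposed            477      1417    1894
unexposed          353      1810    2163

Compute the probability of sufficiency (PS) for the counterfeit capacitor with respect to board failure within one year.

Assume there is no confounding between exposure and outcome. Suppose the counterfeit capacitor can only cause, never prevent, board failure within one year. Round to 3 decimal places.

PS ≈ 0.106

p₁ = P(outcome | exposed) = 477/1894 = 0.25185
p₀ = P(outcome | unexposed) = 353/2163 = 0.1632
Under exogeneity and monotonicity, PS = (p₁ − p₀) / (1 − p₀).
PS = (0.25185 − 0.1632) / (1 − 0.1632) = 0.088649 / 0.8368 ≈ 0.1059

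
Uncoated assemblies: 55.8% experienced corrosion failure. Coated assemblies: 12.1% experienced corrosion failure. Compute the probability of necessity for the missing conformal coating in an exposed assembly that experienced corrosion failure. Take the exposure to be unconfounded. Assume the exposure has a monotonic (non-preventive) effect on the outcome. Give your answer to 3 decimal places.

p₁ = 0.558, p₀ = 0.121.
Under exogeneity and monotonicity, PN = (p₁ − p₀) / p₁.
PN = (0.558 − 0.121) / 0.558 = 0.437 / 0.558 ≈ 0.7832

PN ≈ 0.783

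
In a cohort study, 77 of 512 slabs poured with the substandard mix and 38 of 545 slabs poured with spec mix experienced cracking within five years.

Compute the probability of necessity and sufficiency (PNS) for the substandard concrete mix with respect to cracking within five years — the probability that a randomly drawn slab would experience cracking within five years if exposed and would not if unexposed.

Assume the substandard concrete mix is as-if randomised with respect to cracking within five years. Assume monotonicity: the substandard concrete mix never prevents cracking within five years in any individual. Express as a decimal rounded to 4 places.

p₁ = P(outcome | exposed) = 77/512 = 0.15039
p₀ = P(outcome | unexposed) = 38/545 = 0.069725
Under exogeneity and monotonicity, PNS = p₁ − p₀.
PNS = 0.15039 − 0.069725 = 0.080666

PNS ≈ 0.0807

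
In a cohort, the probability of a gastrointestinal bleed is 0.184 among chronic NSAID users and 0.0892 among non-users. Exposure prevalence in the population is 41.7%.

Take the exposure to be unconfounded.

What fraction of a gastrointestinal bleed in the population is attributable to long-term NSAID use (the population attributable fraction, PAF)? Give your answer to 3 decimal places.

Let p₁ = 0.184, p₀ = 0.0892.
Overall risk P(Y=1) = π·p₁ + (1−π)·p₀ = 0.417×0.184 + 0.583×0.0892 = 0.12873.
Under exogeneity, PAF = [P(Y=1) − p₀] / P(Y=1).
PAF = (0.12873 − 0.0892) / 0.12873 ≈ 0.3071

PAF ≈ 0.307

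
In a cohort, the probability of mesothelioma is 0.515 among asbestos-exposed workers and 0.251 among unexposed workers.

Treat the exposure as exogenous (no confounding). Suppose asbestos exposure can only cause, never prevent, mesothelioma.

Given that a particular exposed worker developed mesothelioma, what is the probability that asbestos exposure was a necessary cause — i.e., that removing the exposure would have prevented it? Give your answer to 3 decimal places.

Let p₁ = 0.515, p₀ = 0.251.
Under exogeneity and monotonicity, PN = (p₁ − p₀) / p₁.
PN = (0.515 − 0.251) / 0.515 = 0.264 / 0.515 ≈ 0.5126

PN ≈ 0.513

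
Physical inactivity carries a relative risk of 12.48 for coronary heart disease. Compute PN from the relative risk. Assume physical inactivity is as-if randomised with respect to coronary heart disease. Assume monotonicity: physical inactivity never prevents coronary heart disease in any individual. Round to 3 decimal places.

PN ≈ 0.920

Under exogeneity and monotonicity, PN = (RR − 1) / RR = 1 − 1/RR.
PN = (12.48 − 1) / 12.48 = 11.48 / 12.48 ≈ 0.9199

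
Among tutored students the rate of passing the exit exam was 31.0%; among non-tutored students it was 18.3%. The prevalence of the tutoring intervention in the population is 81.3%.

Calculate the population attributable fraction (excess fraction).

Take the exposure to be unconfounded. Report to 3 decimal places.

PAF ≈ 0.361

p₁ = 0.31, p₀ = 0.183.
Overall risk P(Y=1) = π·p₁ + (1−π)·p₀ = 0.813×0.31 + 0.187×0.183 = 0.28625.
Under exogeneity, PAF = [P(Y=1) − p₀] / P(Y=1).
PAF = (0.28625 − 0.183) / 0.28625 ≈ 0.3607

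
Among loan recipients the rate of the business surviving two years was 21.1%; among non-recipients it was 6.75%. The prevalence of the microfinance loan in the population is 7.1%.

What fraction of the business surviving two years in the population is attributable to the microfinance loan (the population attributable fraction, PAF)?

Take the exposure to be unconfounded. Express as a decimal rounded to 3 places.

PAF ≈ 0.131

p₁ = 0.211, p₀ = 0.0675.
Overall risk P(Y=1) = π·p₁ + (1−π)·p₀ = 0.071×0.211 + 0.929×0.0675 = 0.077689.
Under exogeneity, PAF = [P(Y=1) − p₀] / P(Y=1).
PAF = (0.077689 − 0.0675) / 0.077689 ≈ 0.1311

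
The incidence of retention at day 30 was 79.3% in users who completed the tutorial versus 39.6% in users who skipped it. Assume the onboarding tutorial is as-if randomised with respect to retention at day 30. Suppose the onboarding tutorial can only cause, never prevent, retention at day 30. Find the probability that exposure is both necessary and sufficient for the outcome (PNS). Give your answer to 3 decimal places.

PNS ≈ 0.397

p₁ = 0.793, p₀ = 0.396.
Under exogeneity and monotonicity, PNS = p₁ − p₀.
PNS = 0.793 − 0.396 = 0.397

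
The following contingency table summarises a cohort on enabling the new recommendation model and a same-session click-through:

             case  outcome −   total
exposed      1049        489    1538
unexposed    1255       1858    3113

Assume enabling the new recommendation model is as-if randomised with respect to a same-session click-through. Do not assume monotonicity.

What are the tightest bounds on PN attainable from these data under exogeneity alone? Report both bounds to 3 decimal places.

p₁ = P(outcome | exposed) = 1049/1538 = 0.68205
p₀ = P(outcome | unexposed) = 1255/3113 = 0.40315
Under exogeneity alone the bounds on PN are max{0,(p₁−p₀)/p₁} ≤ PN ≤ min{1,(1−p₀)/p₁}.
  lower = (p₁ − p₀)/p₁ = 0.27891 / 0.68205 ≈ 0.4089
  upper = min{1, (1 − p₀)/p₁} = 0.59685 / 0.68205 ≈ 0.8751

0.409 ≤ PN ≤ 0.875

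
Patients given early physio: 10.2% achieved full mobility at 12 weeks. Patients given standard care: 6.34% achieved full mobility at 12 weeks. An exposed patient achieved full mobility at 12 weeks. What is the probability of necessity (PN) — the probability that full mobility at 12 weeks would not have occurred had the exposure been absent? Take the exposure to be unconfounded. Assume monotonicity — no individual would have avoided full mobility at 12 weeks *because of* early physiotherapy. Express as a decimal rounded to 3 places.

p₁ = 0.102, p₀ = 0.0634.
Under exogeneity and monotonicity, PN = (p₁ − p₀) / p₁.
PN = (0.102 − 0.0634) / 0.102 = 0.0386 / 0.102 ≈ 0.3784

PN ≈ 0.378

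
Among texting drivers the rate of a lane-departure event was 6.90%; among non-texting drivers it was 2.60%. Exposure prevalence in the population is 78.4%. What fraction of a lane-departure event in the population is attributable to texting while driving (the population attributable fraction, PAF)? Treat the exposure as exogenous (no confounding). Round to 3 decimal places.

PAF ≈ 0.565

p₁ = 0.069, p₀ = 0.026.
Overall risk P(Y=1) = π·p₁ + (1−π)·p₀ = 0.784×0.069 + 0.216×0.026 = 0.059712.
Under exogeneity, PAF = [P(Y=1) − p₀] / P(Y=1).
PAF = (0.059712 − 0.026) / 0.059712 ≈ 0.5646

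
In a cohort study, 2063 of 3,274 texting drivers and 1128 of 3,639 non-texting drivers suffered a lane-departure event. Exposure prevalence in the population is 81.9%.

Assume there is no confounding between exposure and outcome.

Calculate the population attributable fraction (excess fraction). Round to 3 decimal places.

PAF ≈ 0.458

p₁ = P(outcome | exposed) = 2063/3274 = 0.63012
p₀ = P(outcome | unexposed) = 1128/3639 = 0.30998
Overall risk P(Y=1) = π·p₁ + (1−π)·p₀ = 0.819×0.63012 + 0.181×0.30998 = 0.57217.
Under exogeneity, PAF = [P(Y=1) − p₀] / P(Y=1).
PAF = (0.57217 − 0.30998) / 0.57217 ≈ 0.4582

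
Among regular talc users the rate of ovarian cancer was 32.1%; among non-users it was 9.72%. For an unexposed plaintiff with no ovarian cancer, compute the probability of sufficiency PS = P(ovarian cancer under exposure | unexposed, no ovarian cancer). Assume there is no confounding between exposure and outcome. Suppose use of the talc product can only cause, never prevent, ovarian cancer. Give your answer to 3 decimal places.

PS ≈ 0.248

p₁ = 0.321, p₀ = 0.0972.
Under exogeneity and monotonicity, PS = (p₁ − p₀) / (1 − p₀).
PS = (0.321 − 0.0972) / (1 − 0.0972) = 0.2238 / 0.9028 ≈ 0.2479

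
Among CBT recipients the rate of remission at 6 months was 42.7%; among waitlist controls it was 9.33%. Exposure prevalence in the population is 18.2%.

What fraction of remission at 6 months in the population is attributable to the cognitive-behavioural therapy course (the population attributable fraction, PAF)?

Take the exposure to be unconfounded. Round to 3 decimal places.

p₁ = 0.427, p₀ = 0.0933.
Overall risk P(Y=1) = π·p₁ + (1−π)·p₀ = 0.182×0.427 + 0.818×0.0933 = 0.15403.
Under exogeneity, PAF = [P(Y=1) − p₀] / P(Y=1).
PAF = (0.15403 − 0.0933) / 0.15403 ≈ 0.3943

PAF ≈ 0.394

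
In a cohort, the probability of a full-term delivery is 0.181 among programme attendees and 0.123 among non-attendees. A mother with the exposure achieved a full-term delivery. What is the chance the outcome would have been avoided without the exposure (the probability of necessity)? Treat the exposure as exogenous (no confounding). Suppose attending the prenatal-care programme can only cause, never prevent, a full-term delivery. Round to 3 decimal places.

PN ≈ 0.320

Let p₁ = 0.181, p₀ = 0.123.
Under exogeneity and monotonicity, PN = (p₁ − p₀) / p₁.
PN = (0.181 − 0.123) / 0.181 = 0.058 / 0.181 ≈ 0.3204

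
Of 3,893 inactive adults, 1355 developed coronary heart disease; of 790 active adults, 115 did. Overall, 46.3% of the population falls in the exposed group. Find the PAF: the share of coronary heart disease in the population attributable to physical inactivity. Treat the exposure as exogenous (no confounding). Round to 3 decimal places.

PAF ≈ 0.392

p₁ = P(outcome | exposed) = 1355/3893 = 0.34806
p₀ = P(outcome | unexposed) = 115/790 = 0.14557
Overall risk P(Y=1) = π·p₁ + (1−π)·p₀ = 0.463×0.34806 + 0.537×0.14557 = 0.23932.
Under exogeneity, PAF = [P(Y=1) − p₀] / P(Y=1).
PAF = (0.23932 − 0.14557) / 0.23932 ≈ 0.3917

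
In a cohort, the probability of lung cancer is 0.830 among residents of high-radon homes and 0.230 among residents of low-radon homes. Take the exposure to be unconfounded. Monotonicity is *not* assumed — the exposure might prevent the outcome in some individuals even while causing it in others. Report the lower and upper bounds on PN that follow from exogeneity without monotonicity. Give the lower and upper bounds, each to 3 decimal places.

Let p₁ = 0.83, p₀ = 0.23.
Under exogeneity alone the bounds on PN are max{0,(p₁−p₀)/p₁} ≤ PN ≤ min{1,(1−p₀)/p₁}.
  lower = (p₁ − p₀)/p₁ = 0.6 / 0.83 ≈ 0.7229
  upper = min{1, (1 − p₀)/p₁} = 0.77 / 0.83 ≈ 0.9277

0.723 ≤ PN ≤ 0.928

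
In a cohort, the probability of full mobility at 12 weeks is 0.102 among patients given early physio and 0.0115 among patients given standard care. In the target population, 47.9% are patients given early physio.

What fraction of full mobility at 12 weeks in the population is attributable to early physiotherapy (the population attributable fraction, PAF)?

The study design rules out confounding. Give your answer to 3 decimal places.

PAF ≈ 0.790

Let p₁ = 0.102, p₀ = 0.0115.
Overall risk P(Y=1) = π·p₁ + (1−π)·p₀ = 0.479×0.102 + 0.521×0.0115 = 0.054849.
Under exogeneity, PAF = [P(Y=1) − p₀] / P(Y=1).
PAF = (0.054849 − 0.0115) / 0.054849 ≈ 0.7903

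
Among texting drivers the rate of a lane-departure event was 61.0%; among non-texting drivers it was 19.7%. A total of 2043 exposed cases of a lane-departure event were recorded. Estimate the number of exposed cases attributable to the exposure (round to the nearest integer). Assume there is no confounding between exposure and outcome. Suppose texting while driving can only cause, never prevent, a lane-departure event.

p₁ = 0.61, p₀ = 0.197.
PN = (p₁ − p₀)/p₁ = (0.61 − 0.197) / 0.61 ≈ 0.67705.
Attributable cases ≈ PN × (exposed cases) = 0.67705 × 2043 ≈ 1383.21.

about 1383 cases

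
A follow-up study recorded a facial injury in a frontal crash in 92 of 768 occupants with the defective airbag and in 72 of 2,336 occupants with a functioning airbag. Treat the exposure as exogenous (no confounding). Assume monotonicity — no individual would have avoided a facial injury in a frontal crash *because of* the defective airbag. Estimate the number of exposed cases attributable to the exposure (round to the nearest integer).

p₁ = P(outcome | exposed) = 92/768 = 0.11979
p₀ = P(outcome | unexposed) = 72/2336 = 0.030822
PN = (p₁ − p₀)/p₁ = (0.11979 − 0.030822) / 0.11979 ≈ 0.74270.
Attributable cases ≈ PN × (exposed cases) = 0.74270 × 92 ≈ 68.33.

about 68 cases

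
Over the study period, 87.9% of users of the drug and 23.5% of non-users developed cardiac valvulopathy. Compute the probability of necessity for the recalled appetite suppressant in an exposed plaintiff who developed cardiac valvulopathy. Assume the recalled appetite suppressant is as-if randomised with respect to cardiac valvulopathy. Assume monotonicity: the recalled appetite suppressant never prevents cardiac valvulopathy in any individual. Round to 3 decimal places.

p₁ = 0.879, p₀ = 0.235.
Under exogeneity and monotonicity, PN = (p₁ − p₀) / p₁.
PN = (0.879 − 0.235) / 0.879 = 0.644 / 0.879 ≈ 0.7327

PN ≈ 0.733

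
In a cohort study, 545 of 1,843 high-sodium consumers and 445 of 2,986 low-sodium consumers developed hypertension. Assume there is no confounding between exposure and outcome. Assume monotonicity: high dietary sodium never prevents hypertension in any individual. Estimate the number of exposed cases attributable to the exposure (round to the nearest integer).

about 270 cases

p₁ = P(outcome | exposed) = 545/1843 = 0.29571
p₀ = P(outcome | unexposed) = 445/2986 = 0.14903
PN = (p₁ − p₀)/p₁ = (0.29571 − 0.14903) / 0.29571 ≈ 0.49604.
Attributable cases ≈ PN × (exposed cases) = 0.49604 × 545 ≈ 270.34.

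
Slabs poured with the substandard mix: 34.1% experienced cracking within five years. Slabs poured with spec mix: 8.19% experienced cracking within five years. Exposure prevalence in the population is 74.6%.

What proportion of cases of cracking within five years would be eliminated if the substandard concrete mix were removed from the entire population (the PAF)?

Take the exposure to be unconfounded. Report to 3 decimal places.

p₁ = 0.341, p₀ = 0.0819.
Overall risk P(Y=1) = π·p₁ + (1−π)·p₀ = 0.746×0.341 + 0.254×0.0819 = 0.27519.
Under exogeneity, PAF = [P(Y=1) − p₀] / P(Y=1).
PAF = (0.27519 − 0.0819) / 0.27519 ≈ 0.7024

PAF ≈ 0.702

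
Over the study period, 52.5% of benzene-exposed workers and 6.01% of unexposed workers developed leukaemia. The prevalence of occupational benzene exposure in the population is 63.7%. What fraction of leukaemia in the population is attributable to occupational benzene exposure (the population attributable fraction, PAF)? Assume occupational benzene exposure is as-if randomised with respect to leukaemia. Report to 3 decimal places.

p₁ = 0.525, p₀ = 0.0601.
Overall risk P(Y=1) = π·p₁ + (1−π)·p₀ = 0.637×0.525 + 0.363×0.0601 = 0.35624.
Under exogeneity, PAF = [P(Y=1) − p₀] / P(Y=1).
PAF = (0.35624 − 0.0601) / 0.35624 ≈ 0.8313

PAF ≈ 0.831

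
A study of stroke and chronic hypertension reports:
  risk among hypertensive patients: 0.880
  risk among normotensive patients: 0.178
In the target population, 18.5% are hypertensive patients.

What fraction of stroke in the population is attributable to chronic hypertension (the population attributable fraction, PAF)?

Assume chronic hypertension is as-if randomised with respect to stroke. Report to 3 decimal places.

PAF ≈ 0.422

Let p₁ = 0.88, p₀ = 0.178.
Overall risk P(Y=1) = π·p₁ + (1−π)·p₀ = 0.185×0.88 + 0.815×0.178 = 0.30787.
Under exogeneity, PAF = [P(Y=1) − p₀] / P(Y=1).
PAF = (0.30787 − 0.178) / 0.30787 ≈ 0.4218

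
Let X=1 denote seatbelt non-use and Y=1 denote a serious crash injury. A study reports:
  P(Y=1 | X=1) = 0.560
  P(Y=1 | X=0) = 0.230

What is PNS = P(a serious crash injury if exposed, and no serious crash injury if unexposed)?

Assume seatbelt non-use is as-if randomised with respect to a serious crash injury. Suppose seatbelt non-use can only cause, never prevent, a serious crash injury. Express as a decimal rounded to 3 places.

PNS ≈ 0.330

Let p₁ = 0.56, p₀ = 0.23.
Under exogeneity and monotonicity, PNS = p₁ − p₀.
PNS = 0.56 − 0.23 = 0.33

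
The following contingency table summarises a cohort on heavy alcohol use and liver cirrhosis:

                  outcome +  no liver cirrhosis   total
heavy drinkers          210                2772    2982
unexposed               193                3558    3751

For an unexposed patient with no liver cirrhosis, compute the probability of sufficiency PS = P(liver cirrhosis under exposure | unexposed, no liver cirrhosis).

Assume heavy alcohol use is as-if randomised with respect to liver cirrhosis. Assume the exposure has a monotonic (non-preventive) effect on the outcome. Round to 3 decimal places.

p₁ = P(outcome | exposed) = 210/2982 = 0.070423
p₀ = P(outcome | unexposed) = 193/3751 = 0.051453
Under exogeneity and monotonicity, PS = (p₁ − p₀) / (1 − p₀).
PS = (0.070423 − 0.051453) / (1 − 0.051453) = 0.01897 / 0.94855 ≈ 0.0200

PS ≈ 0.020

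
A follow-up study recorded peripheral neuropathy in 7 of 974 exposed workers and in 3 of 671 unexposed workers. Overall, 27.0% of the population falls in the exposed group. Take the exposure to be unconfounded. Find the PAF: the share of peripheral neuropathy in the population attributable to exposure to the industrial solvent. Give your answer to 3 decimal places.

p₁ = P(outcome | exposed) = 7/974 = 0.0071869
p₀ = P(outcome | unexposed) = 3/671 = 0.0044709
Overall risk P(Y=1) = π·p₁ + (1−π)·p₀ = 0.27×0.0071869 + 0.73×0.0044709 = 0.0052042.
Under exogeneity, PAF = [P(Y=1) − p₀] / P(Y=1).
PAF = (0.0052042 − 0.0044709) / 0.0052042 ≈ 0.1409

PAF ≈ 0.141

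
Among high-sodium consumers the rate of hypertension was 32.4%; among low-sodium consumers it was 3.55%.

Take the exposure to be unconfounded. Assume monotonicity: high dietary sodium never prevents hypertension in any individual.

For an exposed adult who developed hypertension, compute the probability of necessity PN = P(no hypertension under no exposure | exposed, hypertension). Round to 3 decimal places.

PN ≈ 0.890

p₁ = 0.324, p₀ = 0.0355.
Under exogeneity and monotonicity, PN = (p₁ − p₀) / p₁.
PN = (0.324 − 0.0355) / 0.324 = 0.2885 / 0.324 ≈ 0.8904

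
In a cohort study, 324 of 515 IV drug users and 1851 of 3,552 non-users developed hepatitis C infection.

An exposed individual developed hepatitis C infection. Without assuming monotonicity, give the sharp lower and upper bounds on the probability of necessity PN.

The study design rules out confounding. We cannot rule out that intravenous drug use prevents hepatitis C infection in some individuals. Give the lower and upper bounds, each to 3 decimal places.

p₁ = P(outcome | exposed) = 324/515 = 0.62913
p₀ = P(outcome | unexposed) = 1851/3552 = 0.52111
Under exogeneity alone the bounds on PN are max{0,(p₁−p₀)/p₁} ≤ PN ≤ min{1,(1−p₀)/p₁}.
  lower = (p₁ − p₀)/p₁ = 0.10801 / 0.62913 ≈ 0.1717
  upper = min{1, (1 − p₀)/p₁} = 0.47889 / 0.62913 ≈ 0.7612

0.172 ≤ PN ≤ 0.761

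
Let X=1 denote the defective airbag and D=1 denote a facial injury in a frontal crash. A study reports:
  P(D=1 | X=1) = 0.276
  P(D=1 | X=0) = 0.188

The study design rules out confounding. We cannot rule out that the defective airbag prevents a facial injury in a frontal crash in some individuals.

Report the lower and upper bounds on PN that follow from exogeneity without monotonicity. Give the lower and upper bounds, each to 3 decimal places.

0.319 ≤ PN ≤ 1.000

Let p₁ = 0.276, p₀ = 0.188.
Under exogeneity alone the bounds on PN are max{0,(p₁−p₀)/p₁} ≤ PN ≤ min{1,(1−p₀)/p₁}.
  lower = (p₁ − p₀)/p₁ = 0.088 / 0.276 ≈ 0.3188
  upper = min{1, (1 − p₀)/p₁} = 0.812 / 0.276 ≈ 2.9420 → capped at 1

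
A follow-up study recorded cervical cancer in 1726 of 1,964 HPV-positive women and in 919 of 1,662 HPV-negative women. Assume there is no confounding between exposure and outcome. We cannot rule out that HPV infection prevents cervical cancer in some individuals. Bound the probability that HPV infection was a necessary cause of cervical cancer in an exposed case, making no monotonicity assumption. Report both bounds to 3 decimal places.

0.371 ≤ PN ≤ 0.509

p₁ = P(outcome | exposed) = 1726/1964 = 0.87882
p₀ = P(outcome | unexposed) = 919/1662 = 0.55295
Under exogeneity alone the bounds on PN are max{0,(p₁−p₀)/p₁} ≤ PN ≤ min{1,(1−p₀)/p₁}.
  lower = (p₁ − p₀)/p₁ = 0.32587 / 0.87882 ≈ 0.3708
  upper = min{1, (1 − p₀)/p₁} = 0.44705 / 0.87882 ≈ 0.5087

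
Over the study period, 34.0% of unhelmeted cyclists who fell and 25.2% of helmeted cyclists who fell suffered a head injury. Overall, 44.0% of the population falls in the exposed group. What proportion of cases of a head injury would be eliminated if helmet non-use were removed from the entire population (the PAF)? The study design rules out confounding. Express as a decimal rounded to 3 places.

p₁ = 0.34, p₀ = 0.252.
Overall risk P(Y=1) = π·p₁ + (1−π)·p₀ = 0.44×0.34 + 0.56×0.252 = 0.29072.
Under exogeneity, PAF = [P(Y=1) − p₀] / P(Y=1).
PAF = (0.29072 − 0.252) / 0.29072 ≈ 0.1332

PAF ≈ 0.133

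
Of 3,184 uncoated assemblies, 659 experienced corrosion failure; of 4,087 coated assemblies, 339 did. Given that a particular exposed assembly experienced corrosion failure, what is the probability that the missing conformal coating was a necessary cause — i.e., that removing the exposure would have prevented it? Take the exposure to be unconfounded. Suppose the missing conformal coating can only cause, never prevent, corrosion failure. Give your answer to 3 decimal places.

PN ≈ 0.599

p₁ = P(outcome | exposed) = 659/3184 = 0.20697
p₀ = P(outcome | unexposed) = 339/4087 = 0.082946
Under exogeneity and monotonicity, PN = (p₁ − p₀) / p₁.
PN = (0.20697 − 0.082946) / 0.20697 = 0.12403 / 0.20697 ≈ 0.5992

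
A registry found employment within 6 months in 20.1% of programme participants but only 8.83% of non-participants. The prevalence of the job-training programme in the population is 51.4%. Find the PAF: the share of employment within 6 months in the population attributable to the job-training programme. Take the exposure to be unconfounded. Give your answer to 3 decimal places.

p₁ = 0.201, p₀ = 0.0883.
Overall risk P(Y=1) = π·p₁ + (1−π)·p₀ = 0.514×0.201 + 0.486×0.0883 = 0.14623.
Under exogeneity, PAF = [P(Y=1) − p₀] / P(Y=1).
PAF = (0.14623 − 0.0883) / 0.14623 ≈ 0.3961

PAF ≈ 0.396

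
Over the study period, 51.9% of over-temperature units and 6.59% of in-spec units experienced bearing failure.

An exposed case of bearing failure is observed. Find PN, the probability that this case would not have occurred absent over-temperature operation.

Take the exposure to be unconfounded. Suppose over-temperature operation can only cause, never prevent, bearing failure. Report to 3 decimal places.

PN ≈ 0.873

p₁ = 0.519, p₀ = 0.0659.
Under exogeneity and monotonicity, PN = (p₁ − p₀) / p₁.
PN = (0.519 − 0.0659) / 0.519 = 0.4531 / 0.519 ≈ 0.8730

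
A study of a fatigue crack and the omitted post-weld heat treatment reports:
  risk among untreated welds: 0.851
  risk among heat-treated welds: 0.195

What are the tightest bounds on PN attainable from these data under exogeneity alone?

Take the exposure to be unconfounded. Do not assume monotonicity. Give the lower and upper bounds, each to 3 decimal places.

Let p₁ = 0.851, p₀ = 0.195.
Under exogeneity alone the bounds on PN are max{0,(p₁−p₀)/p₁} ≤ PN ≤ min{1,(1−p₀)/p₁}.
  lower = (p₁ − p₀)/p₁ = 0.656 / 0.851 ≈ 0.7709
  upper = min{1, (1 − p₀)/p₁} = 0.805 / 0.851 ≈ 0.9459

0.771 ≤ PN ≤ 0.946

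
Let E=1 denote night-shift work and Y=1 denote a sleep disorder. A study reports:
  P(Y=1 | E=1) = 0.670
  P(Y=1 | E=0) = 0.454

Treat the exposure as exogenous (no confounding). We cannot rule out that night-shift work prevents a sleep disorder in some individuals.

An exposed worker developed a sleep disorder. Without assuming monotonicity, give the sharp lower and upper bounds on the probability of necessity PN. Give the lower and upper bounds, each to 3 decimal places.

0.322 ≤ PN ≤ 0.815

Let p₁ = 0.67, p₀ = 0.454.
Under exogeneity alone the bounds on PN are max{0,(p₁−p₀)/p₁} ≤ PN ≤ min{1,(1−p₀)/p₁}.
  lower = (p₁ − p₀)/p₁ = 0.216 / 0.67 ≈ 0.3224
  upper = min{1, (1 − p₀)/p₁} = 0.546 / 0.67 ≈ 0.8149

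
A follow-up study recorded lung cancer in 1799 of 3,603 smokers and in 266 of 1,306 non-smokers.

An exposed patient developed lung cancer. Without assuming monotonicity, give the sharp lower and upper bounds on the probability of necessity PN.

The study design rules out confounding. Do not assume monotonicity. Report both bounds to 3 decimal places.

0.592 ≤ PN ≤ 1.000

p₁ = P(outcome | exposed) = 1799/3603 = 0.49931
p₀ = P(outcome | unexposed) = 266/1306 = 0.20368
Under exogeneity alone the bounds on PN are max{0,(p₁−p₀)/p₁} ≤ PN ≤ min{1,(1−p₀)/p₁}.
  lower = (p₁ − p₀)/p₁ = 0.29563 / 0.49931 ≈ 0.5921
  upper = min{1, (1 − p₀)/p₁} = 0.79632 / 0.49931 ≈ 1.5949 → capped at 1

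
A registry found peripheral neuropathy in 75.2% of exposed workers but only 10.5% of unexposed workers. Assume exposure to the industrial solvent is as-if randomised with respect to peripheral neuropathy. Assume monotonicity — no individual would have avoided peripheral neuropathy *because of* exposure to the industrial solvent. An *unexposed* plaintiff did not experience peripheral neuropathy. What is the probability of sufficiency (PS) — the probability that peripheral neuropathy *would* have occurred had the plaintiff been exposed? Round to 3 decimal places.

PS ≈ 0.723

p₁ = 0.752, p₀ = 0.105.
Under exogeneity and monotonicity, PS = (p₁ − p₀) / (1 − p₀).
PS = (0.752 − 0.105) / (1 − 0.105) = 0.647 / 0.895 ≈ 0.7229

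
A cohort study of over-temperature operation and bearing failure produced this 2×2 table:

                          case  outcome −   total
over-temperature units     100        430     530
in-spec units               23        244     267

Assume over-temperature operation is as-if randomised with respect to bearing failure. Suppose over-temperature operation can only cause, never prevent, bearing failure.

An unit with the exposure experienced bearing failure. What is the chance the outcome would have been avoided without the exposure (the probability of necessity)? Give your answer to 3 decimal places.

p₁ = P(outcome | exposed) = 100/530 = 0.18868
p₀ = P(outcome | unexposed) = 23/267 = 0.086142
Under exogeneity and monotonicity, PN = (p₁ − p₀)/p₁.
PN = (0.18868 − 0.086142) / 0.18868 ≈ 0.5434

PN ≈ 0.543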